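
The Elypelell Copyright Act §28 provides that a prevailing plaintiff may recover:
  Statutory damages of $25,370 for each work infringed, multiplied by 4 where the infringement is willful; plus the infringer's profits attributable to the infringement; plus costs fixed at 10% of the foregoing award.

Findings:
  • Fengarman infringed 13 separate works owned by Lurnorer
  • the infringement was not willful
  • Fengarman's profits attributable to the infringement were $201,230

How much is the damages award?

Statutory damages: 13 × $25,370 = $329,810
Infringement not willful: no ×4 enhancement.
Combined award: $329,810 + $201,230 = $531,040
Costs: 10% of $531,040 = $53,104
Award plus costs: $531,040 + $53,104 = $584,144

$584,144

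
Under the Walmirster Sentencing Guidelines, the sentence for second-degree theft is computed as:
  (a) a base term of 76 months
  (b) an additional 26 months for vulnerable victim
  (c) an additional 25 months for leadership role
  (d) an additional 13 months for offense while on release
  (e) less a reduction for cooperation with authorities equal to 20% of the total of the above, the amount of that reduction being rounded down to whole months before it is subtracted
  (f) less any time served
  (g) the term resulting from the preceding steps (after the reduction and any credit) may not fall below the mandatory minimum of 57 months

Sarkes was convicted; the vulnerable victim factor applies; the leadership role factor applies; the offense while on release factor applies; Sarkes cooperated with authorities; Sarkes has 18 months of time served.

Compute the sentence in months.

Vulnerable victim enhancement: +26 months
Leadership role enhancement: +25 months
Offense while on release enhancement: +13 months
Adjusted term: 76 months + 26 months + 25 months + 13 months = 140 months
Cooperation with authorities reduction: 20% of 140 months = 28 months (rounded down)
After reduction: 140 − 28 = 112 months
Less time served: 112 months − 18 months = 94 months
Minimum 57 months: 94 months meets the minimum, no increase.

94 months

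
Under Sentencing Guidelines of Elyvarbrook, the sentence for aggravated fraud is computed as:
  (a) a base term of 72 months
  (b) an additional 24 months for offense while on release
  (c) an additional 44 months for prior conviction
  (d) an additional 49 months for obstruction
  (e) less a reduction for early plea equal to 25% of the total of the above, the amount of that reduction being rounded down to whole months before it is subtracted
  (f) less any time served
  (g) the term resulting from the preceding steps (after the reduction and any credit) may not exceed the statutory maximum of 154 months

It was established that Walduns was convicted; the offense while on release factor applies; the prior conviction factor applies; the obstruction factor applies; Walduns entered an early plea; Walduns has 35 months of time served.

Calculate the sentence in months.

107 months

Offense while on release enhancement: +24 months
Prior conviction enhancement: +44 months
Obstruction enhancement: +49 months
Adjusted term: 72 months + 24 months + 44 months + 49 months = 189 months
Early plea reduction: 25% of 189 months = 47 months (rounded down)
After reduction: 189 − 47 = 142 months
Less time served: 142 months − 35 months = 107 months
Cap at 154 months: 107 months is within the cap, no reduction.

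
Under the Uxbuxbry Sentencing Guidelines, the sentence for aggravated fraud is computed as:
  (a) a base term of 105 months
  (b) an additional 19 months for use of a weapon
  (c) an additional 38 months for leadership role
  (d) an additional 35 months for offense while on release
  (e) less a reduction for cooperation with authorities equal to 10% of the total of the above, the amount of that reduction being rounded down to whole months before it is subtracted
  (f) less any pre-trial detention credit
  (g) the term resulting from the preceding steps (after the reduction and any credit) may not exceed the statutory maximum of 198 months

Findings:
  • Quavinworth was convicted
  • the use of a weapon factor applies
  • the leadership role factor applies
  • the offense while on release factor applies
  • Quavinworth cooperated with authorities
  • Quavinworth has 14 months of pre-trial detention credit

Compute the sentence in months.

164 months

Use of a weapon enhancement: +19 months
Leadership role enhancement: +38 months
Offense while on release enhancement: +35 months
Adjusted term: 105 months + 19 months + 38 months + 35 months = 197 months
Cooperation with authorities reduction: 10% of 197 months = 19 months (rounded down)
After reduction: 197 − 19 = 178 months
Less pre-trial detention credit: 178 months − 14 months = 164 months
Cap at 198 months: 164 months is within the cap, no reduction.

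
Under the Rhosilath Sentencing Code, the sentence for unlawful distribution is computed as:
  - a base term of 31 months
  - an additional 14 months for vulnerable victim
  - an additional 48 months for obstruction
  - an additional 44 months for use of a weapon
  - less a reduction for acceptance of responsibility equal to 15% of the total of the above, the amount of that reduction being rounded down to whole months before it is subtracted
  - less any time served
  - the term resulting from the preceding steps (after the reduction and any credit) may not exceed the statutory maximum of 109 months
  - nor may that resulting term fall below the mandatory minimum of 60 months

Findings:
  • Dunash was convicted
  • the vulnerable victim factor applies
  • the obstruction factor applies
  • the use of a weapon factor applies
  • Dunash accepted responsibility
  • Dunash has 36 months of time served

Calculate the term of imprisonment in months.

81 months

Vulnerable victim enhancement: +14 months
Obstruction enhancement: +48 months
Use of a weapon enhancement: +44 months
Adjusted term: 31 months + 14 months + 48 months + 44 months = 137 months
Acceptance of responsibility reduction: 15% of 137 months = 20 months (rounded down)
After reduction: 137 − 20 = 117 months
Less time served: 117 months − 36 months = 81 months
Cap at 109 months: 81 months is within the cap, no reduction.
Minimum 60 months: 81 months meets the minimum, no increase.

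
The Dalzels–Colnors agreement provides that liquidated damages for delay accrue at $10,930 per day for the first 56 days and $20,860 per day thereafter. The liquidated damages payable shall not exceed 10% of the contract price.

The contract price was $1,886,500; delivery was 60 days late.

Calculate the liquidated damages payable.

First 56 days: 56 × $10,930 = $612,080
Remaining days: (60 − 56) × $20,860 = $83,440
Accrued per-day damages: $612,080 + $83,440 = $695,520
Cap: 10% of $1,886,500 = $188,650
Cap at $188,650: $695,520 exceeds the cap → $188,650

$188,650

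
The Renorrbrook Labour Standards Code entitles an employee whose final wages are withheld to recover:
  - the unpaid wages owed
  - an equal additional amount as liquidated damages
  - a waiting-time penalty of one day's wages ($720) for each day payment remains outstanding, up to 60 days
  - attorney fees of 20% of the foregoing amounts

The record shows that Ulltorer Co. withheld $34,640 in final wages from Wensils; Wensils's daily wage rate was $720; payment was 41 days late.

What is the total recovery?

Liquidated damages (equal amount): $34,640
Penalty days: min(41, 60) = 41
Waiting-time penalty: 41 × $720 = $29,520
Subtotal: $34,640 + $34,640 + $29,520 = $98,800
Attorney fees: 20% of $98,800 = $19,760
Total award: $98,800 + $19,760 = $118,560

$118,560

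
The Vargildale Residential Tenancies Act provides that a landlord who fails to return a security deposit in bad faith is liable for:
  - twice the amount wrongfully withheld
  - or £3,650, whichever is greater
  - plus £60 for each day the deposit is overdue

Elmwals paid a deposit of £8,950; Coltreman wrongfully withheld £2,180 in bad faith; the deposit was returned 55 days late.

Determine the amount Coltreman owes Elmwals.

Doubled: 2 × £2,180 = £4,360
Minimum £3,650: £4,360 meets the minimum, no increase.
Late-return penalty: 55 × £60 = £3,300
Damages plus late penalty: £4,360 + £3,300 = £7,660

£7,660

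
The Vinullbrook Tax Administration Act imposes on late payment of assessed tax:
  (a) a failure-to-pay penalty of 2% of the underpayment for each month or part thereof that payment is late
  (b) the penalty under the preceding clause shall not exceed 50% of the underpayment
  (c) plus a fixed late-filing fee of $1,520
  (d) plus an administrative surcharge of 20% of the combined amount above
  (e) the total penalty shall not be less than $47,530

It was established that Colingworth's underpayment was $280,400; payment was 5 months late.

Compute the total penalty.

Accrued rate: 2% × 5 = 10%, capped at 50% → 10%
Failure-to-pay penalty: 10% of $280,400 = $28,040
Penalty before surcharge: $28,040 + $1,520 = $29,560
Administrative surcharge: 20% of $29,560 = $5,912
Total penalty: $29,560 + $5,912 = $35,472
Minimum $47,530: $35,472 is below the minimum → $47,530

$47,530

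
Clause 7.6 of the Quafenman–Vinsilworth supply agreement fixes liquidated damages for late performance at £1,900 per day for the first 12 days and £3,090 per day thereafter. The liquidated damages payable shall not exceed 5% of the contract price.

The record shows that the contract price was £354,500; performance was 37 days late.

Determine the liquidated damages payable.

£17,725

First 12 days: 12 × £1,900 = £22,800
Remaining days: (37 − 12) × £3,090 = £77,250
Accrued per-day damages: £22,800 + £77,250 = £100,050
Cap: 5% of £354,500 = £17,725
Cap at £17,725: £100,050 exceeds the cap → £17,725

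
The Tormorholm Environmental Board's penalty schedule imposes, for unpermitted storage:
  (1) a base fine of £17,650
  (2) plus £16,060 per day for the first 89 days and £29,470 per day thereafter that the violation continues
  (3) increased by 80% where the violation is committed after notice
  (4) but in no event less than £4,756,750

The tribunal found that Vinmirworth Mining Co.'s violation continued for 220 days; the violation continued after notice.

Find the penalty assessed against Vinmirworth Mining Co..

First 89 days: 89 × £16,060 = £1,429,340
Remaining days: (220 − 89) × £29,470 = £3,860,570
Per-day component: £1,429,340 + £3,860,570 = £5,289,910
Base plus per-day: £17,650 + £5,289,910 = £5,307,560
Enhancement: 80% of £5,307,560 = £4,246,048
Enhanced fine: £5,307,560 + £4,246,048 = £9,553,608
Minimum £4,756,750: £9,553,608 meets the minimum, no increase.

£9,553,608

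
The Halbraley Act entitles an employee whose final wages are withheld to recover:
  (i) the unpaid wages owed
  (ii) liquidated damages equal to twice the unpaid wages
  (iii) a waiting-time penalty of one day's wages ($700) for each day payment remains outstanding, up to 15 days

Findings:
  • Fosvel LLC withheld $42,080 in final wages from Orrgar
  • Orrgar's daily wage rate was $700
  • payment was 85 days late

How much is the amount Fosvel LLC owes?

Total award: $136,740

Doubled: 2 × $42,080 = $84,160
Penalty days: min(85, 15) = 15
Waiting-time penalty: 15 × $700 = $10,500
Total award: $42,080 + $84,160 + $10,500 = $136,740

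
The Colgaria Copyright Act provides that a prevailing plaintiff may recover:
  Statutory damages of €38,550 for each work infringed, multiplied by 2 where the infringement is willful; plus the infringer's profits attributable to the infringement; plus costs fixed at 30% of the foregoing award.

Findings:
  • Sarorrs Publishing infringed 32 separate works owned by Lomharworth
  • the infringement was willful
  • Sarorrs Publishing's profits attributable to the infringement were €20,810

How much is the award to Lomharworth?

€3,234,413

Statutory damages: 32 × €38,550 = €1,233,600
Doubled: 2 × €1,233,600 = €2,467,200
Combined award: €2,467,200 + €20,810 = €2,488,010
Costs: 30% of €2,488,010 = €746,403
Award plus costs: €2,488,010 + €746,403 = €3,234,413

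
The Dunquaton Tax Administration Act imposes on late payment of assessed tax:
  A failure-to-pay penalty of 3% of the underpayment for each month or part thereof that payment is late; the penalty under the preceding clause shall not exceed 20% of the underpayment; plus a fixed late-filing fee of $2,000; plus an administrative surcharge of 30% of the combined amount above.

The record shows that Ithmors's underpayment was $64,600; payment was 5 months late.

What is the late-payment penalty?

Accrued rate: 3% × 5 = 15%, capped at 20% → 15%
Failure-to-pay penalty: 15% of $64,600 = $9,690
Penalty before surcharge: $9,690 + $2,000 = $11,690
Administrative surcharge: 30% of $11,690 = $3,507
Total penalty: $11,690 + $3,507 = $15,197

$15,197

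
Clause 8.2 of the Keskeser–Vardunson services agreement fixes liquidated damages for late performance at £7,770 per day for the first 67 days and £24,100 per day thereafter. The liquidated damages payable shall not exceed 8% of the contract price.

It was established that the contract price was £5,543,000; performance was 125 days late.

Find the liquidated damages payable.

First 67 days: 67 × £7,770 = £520,590
Remaining days: (125 − 67) × £24,100 = £1,397,800
Accrued per-day damages: £520,590 + £1,397,800 = £1,918,390
Cap: 8% of £5,543,000 = £443,440
Cap at £443,440: £1,918,390 exceeds the cap → £443,440

£443,440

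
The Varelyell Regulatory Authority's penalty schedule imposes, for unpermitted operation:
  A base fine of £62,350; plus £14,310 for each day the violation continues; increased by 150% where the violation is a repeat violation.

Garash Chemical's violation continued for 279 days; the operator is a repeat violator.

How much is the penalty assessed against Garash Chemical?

Civil penalty: £10,137,100

Per-day component: 279 × £14,310 = £3,992,490
Base plus per-day: £62,350 + £3,992,490 = £4,054,840
Enhancement: 150% of £4,054,840 = £6,082,260
Enhanced fine: £4,054,840 + £6,082,260 = £10,137,100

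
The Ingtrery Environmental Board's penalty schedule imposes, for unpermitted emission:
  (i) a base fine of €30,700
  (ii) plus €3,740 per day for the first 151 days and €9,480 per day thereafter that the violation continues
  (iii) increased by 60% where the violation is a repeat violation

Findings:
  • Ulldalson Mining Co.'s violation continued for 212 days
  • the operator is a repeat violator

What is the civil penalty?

First 151 days: 151 × €3,740 = €564,740
Remaining days: (212 − 151) × €9,480 = €578,280
Per-day component: €564,740 + €578,280 = €1,143,020
Base plus per-day: €30,700 + €1,143,020 = €1,173,720
Enhancement: 60% of €1,173,720 = €704,232
Enhanced fine: €1,173,720 + €704,232 = €1,877,952

€1,877,952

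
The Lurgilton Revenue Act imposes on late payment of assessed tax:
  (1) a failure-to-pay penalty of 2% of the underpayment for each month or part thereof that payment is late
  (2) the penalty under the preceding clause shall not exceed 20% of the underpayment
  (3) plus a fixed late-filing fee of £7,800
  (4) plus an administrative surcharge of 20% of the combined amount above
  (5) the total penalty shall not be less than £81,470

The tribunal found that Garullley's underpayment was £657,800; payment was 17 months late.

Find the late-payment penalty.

Accrued rate: 2% × 17 = 34%, capped at 20% → 20%
Failure-to-pay penalty: 20% of £657,800 = £131,560
Penalty before surcharge: £131,560 + £7,800 = £139,360
Administrative surcharge: 20% of £139,360 = £27,872
Total penalty: £139,360 + £27,872 = £167,232
Minimum £81,470: £167,232 meets the minimum, no increase.

£167,232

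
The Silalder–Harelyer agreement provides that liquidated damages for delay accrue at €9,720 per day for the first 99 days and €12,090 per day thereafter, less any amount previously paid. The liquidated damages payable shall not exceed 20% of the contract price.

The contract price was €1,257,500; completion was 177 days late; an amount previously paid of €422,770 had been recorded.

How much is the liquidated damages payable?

€251,500

First 99 days: 99 × €9,720 = €962,280
Remaining days: (177 − 99) × €12,090 = €943,020
Accrued per-day damages: €962,280 + €943,020 = €1,905,300
Less amount previously paid: €1,905,300 − €422,770 = €1,482,530
Cap: 20% of €1,257,500 = €251,500
Cap at €251,500: €1,482,530 exceeds the cap → €251,500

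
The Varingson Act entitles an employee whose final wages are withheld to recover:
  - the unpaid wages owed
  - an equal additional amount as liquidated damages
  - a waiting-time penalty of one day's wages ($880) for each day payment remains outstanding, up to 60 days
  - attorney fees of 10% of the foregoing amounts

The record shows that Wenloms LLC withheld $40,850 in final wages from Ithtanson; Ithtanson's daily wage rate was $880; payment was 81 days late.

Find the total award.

$147,950

Liquidated damages (equal amount): $40,850
Penalty days: min(81, 60) = 60
Waiting-time penalty: 60 × $880 = $52,800
Subtotal: $40,850 + $40,850 + $52,800 = $134,500
Attorney fees: 10% of $134,500 = $13,450
Total award: $134,500 + $13,450 = $147,950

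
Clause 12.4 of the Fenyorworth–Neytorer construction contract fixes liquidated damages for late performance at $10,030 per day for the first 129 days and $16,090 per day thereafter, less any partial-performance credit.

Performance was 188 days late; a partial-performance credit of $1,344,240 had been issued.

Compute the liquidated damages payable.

$898,940

First 129 days: 129 × $10,030 = $1,293,870
Remaining days: (188 − 129) × $16,090 = $949,310
Accrued per-day damages: $1,293,870 + $949,310 = $2,243,180
Less partial-performance credit: $2,243,180 − $1,344,240 = $898,940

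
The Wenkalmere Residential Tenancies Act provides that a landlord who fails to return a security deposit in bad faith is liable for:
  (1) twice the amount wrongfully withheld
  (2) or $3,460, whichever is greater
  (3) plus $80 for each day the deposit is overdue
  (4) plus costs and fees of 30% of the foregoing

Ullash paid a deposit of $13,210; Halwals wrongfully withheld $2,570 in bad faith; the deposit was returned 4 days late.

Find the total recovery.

$7,098

Doubled: 2 × $2,570 = $5,140
Minimum $3,460: $5,140 meets the minimum, no increase.
Late-return penalty: 4 × $80 = $320
Damages plus late penalty: $5,140 + $320 = $5,460
Costs and fees: 30% of $5,460 = $1,638
Total recovery: $5,460 + $1,638 = $7,098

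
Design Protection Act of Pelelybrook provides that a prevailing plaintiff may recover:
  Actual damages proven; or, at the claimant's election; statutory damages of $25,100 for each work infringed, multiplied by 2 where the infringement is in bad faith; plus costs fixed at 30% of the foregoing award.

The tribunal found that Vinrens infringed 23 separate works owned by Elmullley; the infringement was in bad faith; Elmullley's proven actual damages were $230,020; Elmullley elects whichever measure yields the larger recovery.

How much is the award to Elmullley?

Award: $1,500,980

Statutory damages: 23 × $25,100 = $577,300
Doubled: 2 × $577,300 = $1,154,600
Greater of actual damages ($230,020) or enhanced statutory damages ($1,154,600): $1,154,600
Costs: 30% of $1,154,600 = $346,380
Award plus costs: $1,154,600 + $346,380 = $1,500,980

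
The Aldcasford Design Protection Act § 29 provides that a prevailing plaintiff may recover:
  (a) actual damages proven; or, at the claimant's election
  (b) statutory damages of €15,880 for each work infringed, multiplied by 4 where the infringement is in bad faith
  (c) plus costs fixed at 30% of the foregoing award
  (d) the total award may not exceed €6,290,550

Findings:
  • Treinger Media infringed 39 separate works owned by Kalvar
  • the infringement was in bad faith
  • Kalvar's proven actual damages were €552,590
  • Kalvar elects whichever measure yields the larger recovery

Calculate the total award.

€3,220,464

Statutory damages: 39 × €15,880 = €619,320
Multiplied by 4: 4 × €619,320 = €2,477,280
Greater of actual damages (€552,590) or enhanced statutory damages (€2,477,280): €2,477,280
Costs: 30% of €2,477,280 = €743,184
Award plus costs: €2,477,280 + €743,184 = €3,220,464
Cap at €6,290,550: €3,220,464 is within the cap, no reduction.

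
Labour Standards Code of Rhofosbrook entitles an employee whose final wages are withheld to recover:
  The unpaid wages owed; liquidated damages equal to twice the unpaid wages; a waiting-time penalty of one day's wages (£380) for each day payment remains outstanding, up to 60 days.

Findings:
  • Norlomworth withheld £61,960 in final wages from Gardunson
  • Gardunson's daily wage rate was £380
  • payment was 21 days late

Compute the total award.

£193,860

Doubled: 2 × £61,960 = £123,920
Penalty days: min(21, 60) = 21
Waiting-time penalty: 21 × £380 = £7,980
Total award: £61,960 + £123,920 + £7,980 = £193,860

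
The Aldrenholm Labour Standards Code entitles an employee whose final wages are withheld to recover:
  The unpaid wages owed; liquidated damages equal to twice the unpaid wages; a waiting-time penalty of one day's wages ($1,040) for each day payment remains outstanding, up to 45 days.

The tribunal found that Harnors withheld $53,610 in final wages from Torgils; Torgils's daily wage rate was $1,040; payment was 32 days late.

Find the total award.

Total award: $194,110

Doubled: 2 × $53,610 = $107,220
Penalty days: min(32, 45) = 32
Waiting-time penalty: 32 × $1,040 = $33,280
Total award: $53,610 + $107,220 + $33,280 = $194,110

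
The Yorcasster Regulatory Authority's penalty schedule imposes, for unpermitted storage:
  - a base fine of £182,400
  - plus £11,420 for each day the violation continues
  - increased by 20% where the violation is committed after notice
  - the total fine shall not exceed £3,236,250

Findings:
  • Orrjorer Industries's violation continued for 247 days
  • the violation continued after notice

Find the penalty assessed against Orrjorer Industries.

Per-day component: 247 × £11,420 = £2,820,740
Base plus per-day: £182,400 + £2,820,740 = £3,003,140
Enhancement: 20% of £3,003,140 = £600,628
Enhanced fine: £3,003,140 + £600,628 = £3,603,768
Cap at £3,236,250: £3,603,768 exceeds the cap → £3,236,250

Civil penalty: £3,236,250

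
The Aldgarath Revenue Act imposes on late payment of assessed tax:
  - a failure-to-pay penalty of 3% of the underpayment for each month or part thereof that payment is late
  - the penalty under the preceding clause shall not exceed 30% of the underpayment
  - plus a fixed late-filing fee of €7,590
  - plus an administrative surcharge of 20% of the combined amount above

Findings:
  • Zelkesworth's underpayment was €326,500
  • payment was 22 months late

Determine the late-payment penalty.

€126,648

Accrued rate: 3% × 22 = 66%, capped at 30% → 30%
Failure-to-pay penalty: 30% of €326,500 = €97,950
Penalty before surcharge: €97,950 + €7,590 = €105,540
Administrative surcharge: 20% of €105,540 = €21,108
Total penalty: €105,540 + €21,108 = €126,648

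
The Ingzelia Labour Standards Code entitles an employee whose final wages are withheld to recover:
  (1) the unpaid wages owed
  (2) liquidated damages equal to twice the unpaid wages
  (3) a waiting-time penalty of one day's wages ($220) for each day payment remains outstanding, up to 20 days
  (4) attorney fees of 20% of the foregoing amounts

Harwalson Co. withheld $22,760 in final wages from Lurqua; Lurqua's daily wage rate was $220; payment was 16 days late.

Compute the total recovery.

$86,160

Doubled: 2 × $22,760 = $45,520
Penalty days: min(16, 20) = 16
Waiting-time penalty: 16 × $220 = $3,520
Subtotal: $22,760 + $45,520 + $3,520 = $71,800
Attorney fees: 20% of $71,800 = $14,360
Total award: $71,800 + $14,360 = $86,160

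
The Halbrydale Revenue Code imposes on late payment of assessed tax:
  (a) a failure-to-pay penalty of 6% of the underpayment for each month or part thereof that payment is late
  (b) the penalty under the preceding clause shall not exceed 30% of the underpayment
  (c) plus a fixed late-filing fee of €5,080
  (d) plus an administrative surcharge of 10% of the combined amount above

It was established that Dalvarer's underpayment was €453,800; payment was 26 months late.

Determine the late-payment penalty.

Accrued rate: 6% × 26 = 156%, capped at 30% → 30%
Failure-to-pay penalty: 30% of €453,800 = €136,140
Penalty before surcharge: €136,140 + €5,080 = €141,220
Administrative surcharge: 10% of €141,220 = €14,122
Total penalty: €141,220 + €14,122 = €155,342

€155,342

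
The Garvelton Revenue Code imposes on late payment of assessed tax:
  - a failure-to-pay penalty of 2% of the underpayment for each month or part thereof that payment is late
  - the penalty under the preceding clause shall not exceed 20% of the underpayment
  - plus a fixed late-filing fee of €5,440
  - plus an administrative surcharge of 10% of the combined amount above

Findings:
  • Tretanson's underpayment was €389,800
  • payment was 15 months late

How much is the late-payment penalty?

Accrued rate: 2% × 15 = 30%, capped at 20% → 20%
Failure-to-pay penalty: 20% of €389,800 = €77,960
Penalty before surcharge: €77,960 + €5,440 = €83,400
Administrative surcharge: 10% of €83,400 = €8,340
Total penalty: €83,400 + €8,340 = €91,740

€91,740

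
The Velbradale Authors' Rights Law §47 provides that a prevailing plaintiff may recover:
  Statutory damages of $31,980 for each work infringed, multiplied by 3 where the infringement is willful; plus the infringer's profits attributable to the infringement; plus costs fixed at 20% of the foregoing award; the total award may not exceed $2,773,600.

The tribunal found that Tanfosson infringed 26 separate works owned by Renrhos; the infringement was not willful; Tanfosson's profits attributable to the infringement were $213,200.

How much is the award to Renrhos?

Statutory damages: 26 × $31,980 = $831,480
Infringement not willful: no ×3 enhancement.
Combined award: $831,480 + $213,200 = $1,044,680
Costs: 20% of $1,044,680 = $208,936
Award plus costs: $1,044,680 + $208,936 = $1,253,616
Cap at $2,773,600: $1,253,616 is within the cap, no reduction.

$1,253,616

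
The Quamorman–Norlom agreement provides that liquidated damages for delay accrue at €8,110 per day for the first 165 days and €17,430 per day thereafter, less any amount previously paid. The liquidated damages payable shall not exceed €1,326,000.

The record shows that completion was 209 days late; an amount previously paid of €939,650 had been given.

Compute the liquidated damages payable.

First 165 days: 165 × €8,110 = €1,338,150
Remaining days: (209 − 165) × €17,430 = €766,920
Accrued per-day damages: €1,338,150 + €766,920 = €2,105,070
Less amount previously paid: €2,105,070 − €939,650 = €1,165,420
Cap at €1,326,000: €1,165,420 is within the cap, no reduction.

Liquidated damages: €1,165,420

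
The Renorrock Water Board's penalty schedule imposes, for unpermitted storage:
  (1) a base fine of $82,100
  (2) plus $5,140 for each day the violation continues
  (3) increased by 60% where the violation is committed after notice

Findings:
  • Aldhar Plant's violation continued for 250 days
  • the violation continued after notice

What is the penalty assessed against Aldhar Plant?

$2,187,360

Per-day component: 250 × $5,140 = $1,285,000
Base plus per-day: $82,100 + $1,285,000 = $1,367,100
Enhancement: 60% of $1,367,100 = $820,260
Enhanced fine: $1,367,100 + $820,260 = $2,187,360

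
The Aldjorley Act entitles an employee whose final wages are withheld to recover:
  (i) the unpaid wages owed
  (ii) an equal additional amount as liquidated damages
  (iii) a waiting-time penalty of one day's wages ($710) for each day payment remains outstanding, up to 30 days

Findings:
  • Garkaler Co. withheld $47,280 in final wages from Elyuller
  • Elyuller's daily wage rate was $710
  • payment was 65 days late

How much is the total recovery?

$115,860

Liquidated damages (equal amount): $47,280
Penalty days: min(65, 30) = 30
Waiting-time penalty: 30 × $710 = $21,300
Total award: $47,280 + $47,280 + $21,300 = $115,860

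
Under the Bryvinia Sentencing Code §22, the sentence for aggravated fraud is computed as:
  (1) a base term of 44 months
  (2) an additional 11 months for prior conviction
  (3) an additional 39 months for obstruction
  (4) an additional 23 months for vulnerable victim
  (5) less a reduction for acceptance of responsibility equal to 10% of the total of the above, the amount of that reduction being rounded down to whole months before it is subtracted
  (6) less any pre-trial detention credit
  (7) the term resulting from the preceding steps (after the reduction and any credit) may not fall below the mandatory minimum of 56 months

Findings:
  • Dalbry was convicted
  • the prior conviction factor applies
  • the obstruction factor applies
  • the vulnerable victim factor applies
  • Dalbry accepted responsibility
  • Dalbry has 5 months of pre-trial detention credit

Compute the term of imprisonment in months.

101 months

Prior conviction enhancement: +11 months
Obstruction enhancement: +39 months
Vulnerable victim enhancement: +23 months
Adjusted term: 44 months + 11 months + 39 months + 23 months = 117 months
Acceptance of responsibility reduction: 10% of 117 months = 11 months (rounded down)
After reduction: 117 − 11 = 106 months
Less pre-trial detention credit: 106 months − 5 months = 101 months
Minimum 56 months: 101 months meets the minimum, no increase.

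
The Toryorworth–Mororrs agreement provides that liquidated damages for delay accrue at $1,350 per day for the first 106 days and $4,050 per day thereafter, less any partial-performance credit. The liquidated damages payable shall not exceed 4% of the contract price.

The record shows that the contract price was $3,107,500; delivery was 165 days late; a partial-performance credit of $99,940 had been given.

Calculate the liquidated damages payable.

Liquidated damages: $124,300

First 106 days: 106 × $1,350 = $143,100
Remaining days: (165 − 106) × $4,050 = $238,950
Accrued per-day damages: $143,100 + $238,950 = $382,050
Less partial-performance credit: $382,050 − $99,940 = $282,110
Cap: 4% of $3,107,500 = $124,300
Cap at $124,300: $282,110 exceeds the cap → $124,300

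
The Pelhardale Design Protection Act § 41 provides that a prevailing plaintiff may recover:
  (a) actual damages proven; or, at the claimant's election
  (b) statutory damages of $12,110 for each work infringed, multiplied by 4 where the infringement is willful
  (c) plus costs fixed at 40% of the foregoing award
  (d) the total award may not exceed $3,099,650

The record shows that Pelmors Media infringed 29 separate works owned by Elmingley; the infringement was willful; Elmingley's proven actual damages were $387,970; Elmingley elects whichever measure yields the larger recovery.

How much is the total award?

Statutory damages: 29 × $12,110 = $351,190
Multiplied by 4: 4 × $351,190 = $1,404,760
Greater of actual damages ($387,970) or enhanced statutory damages ($1,404,760): $1,404,760
Costs: 40% of $1,404,760 = $561,904
Award plus costs: $1,404,760 + $561,904 = $1,966,664
Cap at $3,099,650: $1,966,664 is within the cap, no reduction.

$1,966,664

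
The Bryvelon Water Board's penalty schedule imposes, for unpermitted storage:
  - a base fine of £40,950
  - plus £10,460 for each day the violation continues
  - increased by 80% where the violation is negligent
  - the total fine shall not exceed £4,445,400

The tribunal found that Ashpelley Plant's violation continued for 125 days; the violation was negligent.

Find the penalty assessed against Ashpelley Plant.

Per-day component: 125 × £10,460 = £1,307,500
Base plus per-day: £40,950 + £1,307,500 = £1,348,450
Enhancement: 80% of £1,348,450 = £1,078,760
Enhanced fine: £1,348,450 + £1,078,760 = £2,427,210
Cap at £4,445,400: £2,427,210 is within the cap, no reduction.

£2,427,210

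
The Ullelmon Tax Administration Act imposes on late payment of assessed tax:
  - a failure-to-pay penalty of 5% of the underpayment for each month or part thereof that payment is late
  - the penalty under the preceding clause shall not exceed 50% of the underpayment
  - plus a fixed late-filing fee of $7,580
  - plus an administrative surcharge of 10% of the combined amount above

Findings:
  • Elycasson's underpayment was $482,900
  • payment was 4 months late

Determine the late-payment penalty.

$114,576

Accrued rate: 5% × 4 = 20%, capped at 50% → 20%
Failure-to-pay penalty: 20% of $482,900 = $96,580
Penalty before surcharge: $96,580 + $7,580 = $104,160
Administrative surcharge: 10% of $104,160 = $10,416
Total penalty: $104,160 + $10,416 = $114,576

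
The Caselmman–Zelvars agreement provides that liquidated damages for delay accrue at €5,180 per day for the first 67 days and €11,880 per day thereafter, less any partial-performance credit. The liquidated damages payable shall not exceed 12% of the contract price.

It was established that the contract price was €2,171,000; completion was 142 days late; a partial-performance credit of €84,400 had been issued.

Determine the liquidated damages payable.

First 67 days: 67 × €5,180 = €347,060
Remaining days: (142 − 67) × €11,880 = €891,000
Accrued per-day damages: €347,060 + €891,000 = €1,238,060
Less partial-performance credit: €1,238,060 − €84,400 = €1,153,660
Cap: 12% of €2,171,000 = €260,520
Cap at €260,520: €1,153,660 exceeds the cap → €260,520

Liquidated damages: €260,520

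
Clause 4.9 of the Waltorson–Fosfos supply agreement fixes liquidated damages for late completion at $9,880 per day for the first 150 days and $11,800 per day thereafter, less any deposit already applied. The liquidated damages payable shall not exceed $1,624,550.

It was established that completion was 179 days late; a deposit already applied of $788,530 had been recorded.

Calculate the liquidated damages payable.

$1,035,670

First 150 days: 150 × $9,880 = $1,482,000
Remaining days: (179 − 150) × $11,800 = $342,200
Accrued per-day damages: $1,482,000 + $342,200 = $1,824,200
Less deposit already applied: $1,824,200 − $788,530 = $1,035,670
Cap at $1,624,550: $1,035,670 is within the cap, no reduction.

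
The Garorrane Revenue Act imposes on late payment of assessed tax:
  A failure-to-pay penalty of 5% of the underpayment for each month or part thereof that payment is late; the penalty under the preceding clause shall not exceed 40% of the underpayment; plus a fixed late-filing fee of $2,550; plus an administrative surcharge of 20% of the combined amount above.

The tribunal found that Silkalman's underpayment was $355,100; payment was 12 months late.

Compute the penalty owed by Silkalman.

Accrued rate: 5% × 12 = 60%, capped at 40% → 40%
Failure-to-pay penalty: 40% of $355,100 = $142,040
Penalty before surcharge: $142,040 + $2,550 = $144,590
Administrative surcharge: 20% of $144,590 = $28,918
Total penalty: $144,590 + $28,918 = $173,508

$173,508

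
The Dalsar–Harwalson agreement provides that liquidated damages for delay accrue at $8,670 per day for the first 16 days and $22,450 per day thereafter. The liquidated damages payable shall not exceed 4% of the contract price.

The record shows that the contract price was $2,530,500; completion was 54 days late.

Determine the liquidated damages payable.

First 16 days: 16 × $8,670 = $138,720
Remaining days: (54 − 16) × $22,450 = $853,100
Accrued per-day damages: $138,720 + $853,100 = $991,820
Cap: 4% of $2,530,500 = $101,220
Cap at $101,220: $991,820 exceeds the cap → $101,220

$101,220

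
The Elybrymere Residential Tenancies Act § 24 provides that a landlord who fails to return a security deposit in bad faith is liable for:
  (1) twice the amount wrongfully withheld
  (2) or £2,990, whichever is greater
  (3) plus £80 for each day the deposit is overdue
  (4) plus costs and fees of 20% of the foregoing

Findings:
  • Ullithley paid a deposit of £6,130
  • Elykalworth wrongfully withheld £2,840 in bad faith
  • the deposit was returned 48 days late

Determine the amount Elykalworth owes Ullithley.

Doubled: 2 × £2,840 = £5,680
Minimum £2,990: £5,680 meets the minimum, no increase.
Late-return penalty: 48 × £80 = £3,840
Damages plus late penalty: £5,680 + £3,840 = £9,520
Costs and fees: 20% of £9,520 = £1,904
Total recovery: £9,520 + £1,904 = £11,424

£11,424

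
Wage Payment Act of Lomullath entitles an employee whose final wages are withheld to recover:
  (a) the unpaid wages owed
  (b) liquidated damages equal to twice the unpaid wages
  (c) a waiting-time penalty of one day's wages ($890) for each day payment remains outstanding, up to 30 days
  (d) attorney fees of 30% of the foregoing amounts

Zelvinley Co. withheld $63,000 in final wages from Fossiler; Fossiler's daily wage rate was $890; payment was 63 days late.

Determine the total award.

$280,410

Doubled: 2 × $63,000 = $126,000
Penalty days: min(63, 30) = 30
Waiting-time penalty: 30 × $890 = $26,700
Subtotal: $63,000 + $126,000 + $26,700 = $215,700
Attorney fees: 30% of $215,700 = $64,710
Total award: $215,700 + $64,710 = $280,410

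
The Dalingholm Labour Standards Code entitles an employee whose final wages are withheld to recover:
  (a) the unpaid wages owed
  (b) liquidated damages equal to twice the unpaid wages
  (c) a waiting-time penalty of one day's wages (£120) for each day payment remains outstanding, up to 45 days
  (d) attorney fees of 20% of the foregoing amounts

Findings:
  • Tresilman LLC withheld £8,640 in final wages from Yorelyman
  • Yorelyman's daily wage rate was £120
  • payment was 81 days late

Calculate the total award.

Doubled: 2 × £8,640 = £17,280
Penalty days: min(81, 45) = 45
Waiting-time penalty: 45 × £120 = £5,400
Subtotal: £8,640 + £17,280 + £5,400 = £31,320
Attorney fees: 20% of £31,320 = £6,264
Total award: £31,320 + £6,264 = £37,584

£37,584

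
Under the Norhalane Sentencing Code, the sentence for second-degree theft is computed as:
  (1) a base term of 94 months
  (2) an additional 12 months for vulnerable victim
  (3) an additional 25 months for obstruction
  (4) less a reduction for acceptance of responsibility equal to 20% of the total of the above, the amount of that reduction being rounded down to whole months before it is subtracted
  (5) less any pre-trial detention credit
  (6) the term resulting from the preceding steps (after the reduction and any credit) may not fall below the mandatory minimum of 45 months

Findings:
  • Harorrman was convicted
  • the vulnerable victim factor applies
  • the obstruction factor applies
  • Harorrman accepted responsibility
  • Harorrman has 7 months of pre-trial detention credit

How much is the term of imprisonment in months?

Vulnerable victim enhancement: +12 months
Obstruction enhancement: +25 months
Adjusted term: 94 months + 12 months + 25 months = 131 months
Acceptance of responsibility reduction: 20% of 131 months = 26 months (rounded down)
After reduction: 131 − 26 = 105 months
Less pre-trial detention credit: 105 months − 7 months = 98 months
Minimum 45 months: 98 months meets the minimum, no increase.

98 months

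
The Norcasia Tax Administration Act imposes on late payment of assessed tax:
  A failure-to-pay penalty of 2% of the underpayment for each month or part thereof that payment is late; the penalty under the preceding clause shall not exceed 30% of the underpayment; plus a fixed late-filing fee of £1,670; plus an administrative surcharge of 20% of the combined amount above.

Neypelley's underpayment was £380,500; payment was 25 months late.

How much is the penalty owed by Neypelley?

Accrued rate: 2% × 25 = 50%, capped at 30% → 30%
Failure-to-pay penalty: 30% of £380,500 = £114,150
Penalty before surcharge: £114,150 + £1,670 = £115,820
Administrative surcharge: 20% of £115,820 = £23,164
Total penalty: £115,820 + £23,164 = £138,984

£138,984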